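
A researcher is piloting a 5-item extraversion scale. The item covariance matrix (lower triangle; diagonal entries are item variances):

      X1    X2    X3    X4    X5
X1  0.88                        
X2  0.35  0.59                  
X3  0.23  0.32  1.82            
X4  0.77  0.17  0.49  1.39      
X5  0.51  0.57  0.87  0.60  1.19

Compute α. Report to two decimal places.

sum of item variances = 0.88 + 0.59 + 1.82 + 1.39 + 1.19 = 5.87
Sum of the distinct covariances = 4.88
Var(T) = 5.87 + 2 × 4.88 = 15.63
α = (k/(k−1))·(1 − sum of item variances/Var(T)) = (5/4)·(1 − 5.87/15.63) = 0.78

α = 0.78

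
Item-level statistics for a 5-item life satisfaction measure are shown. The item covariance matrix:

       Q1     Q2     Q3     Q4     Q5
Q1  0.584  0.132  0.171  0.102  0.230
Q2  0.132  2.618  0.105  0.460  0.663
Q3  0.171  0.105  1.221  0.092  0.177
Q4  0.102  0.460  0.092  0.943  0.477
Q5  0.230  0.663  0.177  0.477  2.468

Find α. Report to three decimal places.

α = 0.500

ΣVar(i) = 0.584 + 2.618 + 1.221 + 0.943 + 2.468 = 7.834
Σ_{i<j} σ_ij = 2.609
σ²_T = 7.834 + 2 × 2.609 = 13.052
α = (k/(k−1))·(1 − ΣVar(i)/σ²_T) = (5/4)·(1 − 7.834/13.052) = 0.500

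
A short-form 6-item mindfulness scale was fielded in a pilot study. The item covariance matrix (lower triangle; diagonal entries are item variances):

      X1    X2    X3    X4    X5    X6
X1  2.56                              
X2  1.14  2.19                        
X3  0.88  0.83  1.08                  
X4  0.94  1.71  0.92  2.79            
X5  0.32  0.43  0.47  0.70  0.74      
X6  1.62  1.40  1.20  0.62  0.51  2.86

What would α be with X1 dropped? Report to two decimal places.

α = 0.81

Remaining items: X2, X3, X4, X5, X6 (k = 5).
Σσᵢ² = 2.19 + 1.08 + 2.79 + 0.74 + 2.86 = 9.66
total variance = 9.66 + 2 × 8.79 = 27.24
α (item deleted) = (5/4)·(1 − 9.66/27.24) = 0.81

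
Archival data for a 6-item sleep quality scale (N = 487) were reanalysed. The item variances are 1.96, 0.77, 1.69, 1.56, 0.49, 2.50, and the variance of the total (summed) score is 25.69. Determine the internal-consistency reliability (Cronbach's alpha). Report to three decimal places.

Cronbach's alpha = 0.781

Σσ²ᵢ = 1.96 + 0.77 + 1.69 + 1.56 + 0.49 + 2.50 = 8.97
α = (k/(k−1))·(1 − Σσ²ᵢ/σ²_T) = (6/5)·(1 − 8.97/25.69) = 0.781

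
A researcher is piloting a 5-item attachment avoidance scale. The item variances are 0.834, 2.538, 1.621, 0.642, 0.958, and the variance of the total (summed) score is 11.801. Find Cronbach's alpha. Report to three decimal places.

Cronbach's alpha = 0.552

Σσᵢ² = 0.834 + 2.538 + 1.621 + 0.642 + 0.958 = 6.593
α = (k/(k−1))·(1 − Σσᵢ²/σ²_total) = (5/4)·(1 − 6.593/11.801) = 0.552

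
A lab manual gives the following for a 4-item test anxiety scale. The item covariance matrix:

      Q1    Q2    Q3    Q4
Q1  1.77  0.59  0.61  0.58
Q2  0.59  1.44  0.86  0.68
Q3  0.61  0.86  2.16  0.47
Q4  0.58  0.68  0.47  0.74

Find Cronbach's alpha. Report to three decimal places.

Σσ²ᵢ = 1.77 + 1.44 + 2.16 + 0.74 = 6.11
Sum of the distinct covariances = 3.79
total variance = 6.11 + 2 × 3.79 = 13.69
α = (k/(k−1))·(1 − Σσ²ᵢ/total variance) = (4/3)·(1 − 6.11/13.69) = 0.738

Cronbach's alpha = 0.738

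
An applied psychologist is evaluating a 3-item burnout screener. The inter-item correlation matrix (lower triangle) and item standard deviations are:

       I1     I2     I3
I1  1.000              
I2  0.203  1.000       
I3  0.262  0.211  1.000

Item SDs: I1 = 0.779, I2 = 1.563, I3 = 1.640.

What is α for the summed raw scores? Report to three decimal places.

α = 0.422

Σσ²ᵢ = 0.779² + 1.563² + 1.640² = 5.7394
Covariances σ_ij = r_ij · s_i · s_j:
  σ(I1,I2) = 0.203 × 0.779 × 1.563 = 0.2472
  σ(I1,I3) = 0.262 × 0.779 × 1.640 = 0.3347
  σ(I2,I3) = 0.211 × 1.563 × 1.640 = 0.5409
σ²_T = Σσ²ᵢ + 2·Σσ_ij = 5.7394 + 2 × 1.1228 = 7.9850
α = (3/2)·(1 − 5.7394/7.9850) = 0.422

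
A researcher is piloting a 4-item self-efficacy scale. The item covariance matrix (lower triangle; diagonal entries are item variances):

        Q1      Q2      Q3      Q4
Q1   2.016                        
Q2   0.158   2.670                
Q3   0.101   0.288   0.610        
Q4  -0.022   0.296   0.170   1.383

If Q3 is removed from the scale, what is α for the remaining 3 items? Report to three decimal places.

α = 0.187

Remaining items: Q1, Q2, Q4 (k = 3).
ΣVar(i) = 2.016 + 2.670 + 1.383 = 6.069
σ²_total = 6.069 + 2 × 0.432 = 6.933
α (item deleted) = (3/2)·(1 − 6.069/6.933) = 0.187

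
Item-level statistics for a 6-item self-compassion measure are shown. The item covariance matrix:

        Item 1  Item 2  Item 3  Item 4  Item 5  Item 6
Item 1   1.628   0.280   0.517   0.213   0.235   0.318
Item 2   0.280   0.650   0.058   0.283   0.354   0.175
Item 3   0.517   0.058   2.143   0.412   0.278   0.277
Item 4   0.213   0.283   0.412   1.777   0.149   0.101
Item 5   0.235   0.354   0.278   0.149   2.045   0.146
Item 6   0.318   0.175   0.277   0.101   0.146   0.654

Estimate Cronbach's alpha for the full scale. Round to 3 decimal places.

Σσᵢ² = 1.628 + 0.650 + 2.143 + 1.777 + 2.045 + 0.654 = 8.897
Sum of the distinct covariances = 3.796
Var(T) = 8.897 + 2 × 3.796 = 16.489
α = (k/(k−1))·(1 − Σσᵢ²/Var(T)) = (6/5)·(1 − 8.897/16.489) = 0.553

Cronbach's alpha = 0.553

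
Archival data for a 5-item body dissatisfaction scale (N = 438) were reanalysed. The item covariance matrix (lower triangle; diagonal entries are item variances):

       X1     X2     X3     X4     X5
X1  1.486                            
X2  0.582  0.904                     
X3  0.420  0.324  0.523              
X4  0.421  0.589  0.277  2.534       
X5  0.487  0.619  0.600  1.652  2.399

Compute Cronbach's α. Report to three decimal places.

Cronbach's α = 0.754

sum of item variances = 1.486 + 0.904 + 0.523 + 2.534 + 2.399 = 7.846
Σ_{i<j} σ_ij = 5.971
total variance = 7.846 + 2 × 5.971 = 19.788
α = (k/(k−1))·(1 − sum of item variances/total variance) = (5/4)·(1 − 7.846/19.788) = 0.754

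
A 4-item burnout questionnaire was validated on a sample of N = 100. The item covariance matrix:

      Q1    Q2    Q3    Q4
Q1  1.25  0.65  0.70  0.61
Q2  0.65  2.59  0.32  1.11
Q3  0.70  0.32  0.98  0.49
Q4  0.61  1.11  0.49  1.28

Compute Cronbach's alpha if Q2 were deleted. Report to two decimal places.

Remaining items: Q1, Q3, Q4 (k = 3).
Σσᵢ² = 1.25 + 0.98 + 1.28 = 3.51
Var(T) = 3.51 + 2 × 1.80 = 7.11
α (item deleted) = (3/2)·(1 − 3.51/7.11) = 0.76

Cronbach's alpha = 0.76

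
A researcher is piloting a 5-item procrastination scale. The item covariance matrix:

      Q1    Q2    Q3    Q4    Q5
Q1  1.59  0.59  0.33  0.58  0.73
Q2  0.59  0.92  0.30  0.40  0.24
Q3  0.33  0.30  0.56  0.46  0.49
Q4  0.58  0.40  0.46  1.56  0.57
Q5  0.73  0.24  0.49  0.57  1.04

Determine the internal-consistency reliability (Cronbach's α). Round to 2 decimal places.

Σσᵢ² = 1.59 + 0.92 + 0.56 + 1.56 + 1.04 = 5.67
Σ_{i<j} σ_ij = 4.69
σ²_T = 5.67 + 2 × 4.69 = 15.05
α = (k/(k−1))·(1 − Σσᵢ²/σ²_T) = (5/4)·(1 − 5.67/15.05) = 0.78

α = 0.78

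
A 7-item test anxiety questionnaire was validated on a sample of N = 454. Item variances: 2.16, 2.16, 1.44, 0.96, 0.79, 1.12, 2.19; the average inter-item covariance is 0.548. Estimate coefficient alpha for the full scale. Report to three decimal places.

sum of item variances = 2.16 + 2.16 + 1.44 + 0.96 + 0.79 + 1.12 + 2.19 = 10.82
Sum of the 21 distinct covariances = 21 × 0.548 = 11.508
σ²_T = sum of item variances + 2·Σcov = 10.82 + 2 × 11.508 = 33.836
α = (7/6)·(1 − 10.82/33.836) = 0.794

coefficient alpha = 0.794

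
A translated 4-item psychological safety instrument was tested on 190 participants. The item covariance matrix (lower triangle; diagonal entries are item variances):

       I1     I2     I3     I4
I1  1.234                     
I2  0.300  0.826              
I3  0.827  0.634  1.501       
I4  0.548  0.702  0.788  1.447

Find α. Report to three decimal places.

α = 0.804

ΣVar(i) = 1.234 + 0.826 + 1.501 + 1.447 = 5.008
Sum of the distinct covariances = 3.799
σ²_T = 5.008 + 2 × 3.799 = 12.606
α = (k/(k−1))·(1 − ΣVar(i)/σ²_T) = (4/3)·(1 − 5.008/12.606) = 0.804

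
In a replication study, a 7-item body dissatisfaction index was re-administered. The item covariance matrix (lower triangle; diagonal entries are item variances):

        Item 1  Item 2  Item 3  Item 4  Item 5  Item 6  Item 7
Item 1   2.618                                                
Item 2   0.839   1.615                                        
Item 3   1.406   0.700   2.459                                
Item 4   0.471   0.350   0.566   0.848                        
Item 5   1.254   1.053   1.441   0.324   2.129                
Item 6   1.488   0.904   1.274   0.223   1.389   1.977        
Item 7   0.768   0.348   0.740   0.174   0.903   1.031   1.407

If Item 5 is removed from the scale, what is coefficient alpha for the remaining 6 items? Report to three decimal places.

Remaining items: Item 1, Item 2, Item 3, Item 4, Item 6, Item 7 (k = 6).
sum of item variances = 2.618 + 1.615 + 2.459 + 0.848 + 1.977 + 1.407 = 10.924
σ²_T = 10.924 + 2 × 11.282 = 33.488
α (item deleted) = (6/5)·(1 − 10.924/33.488) = 0.809

coefficient alpha = 0.809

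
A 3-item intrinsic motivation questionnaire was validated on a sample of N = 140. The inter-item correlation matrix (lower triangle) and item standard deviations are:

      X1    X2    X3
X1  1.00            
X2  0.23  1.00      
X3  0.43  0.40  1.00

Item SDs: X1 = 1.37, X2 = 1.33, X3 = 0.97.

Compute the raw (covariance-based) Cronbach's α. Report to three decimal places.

α = 0.595

Σσ²ᵢ = 1.37² + 1.33² + 0.97² = 4.5867
Covariances σ_ij = r_ij · s_i · s_j:
  σ(X1,X2) = 0.23 × 1.37 × 1.33 = 0.4191
  σ(X1,X3) = 0.43 × 1.37 × 0.97 = 0.5714
  σ(X2,X3) = 0.40 × 1.33 × 0.97 = 0.5160
σ²_T = Σσ²ᵢ + 2·Σσ_ij = 4.5867 + 2 × 1.5065 = 7.5997
α = (3/2)·(1 − 4.5867/7.5997) = 0.595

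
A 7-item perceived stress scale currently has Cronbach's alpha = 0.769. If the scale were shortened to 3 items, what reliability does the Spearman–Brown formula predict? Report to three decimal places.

predicted reliability = 0.588

Length factor m = 3/7 = 0.4286
α' = m·α / (1 − (1−m)·α)
   = 3/7 × 0.769 / (1 − (1 − 3/7) × 0.769)
   = 0.3296 / 0.5606 = 0.588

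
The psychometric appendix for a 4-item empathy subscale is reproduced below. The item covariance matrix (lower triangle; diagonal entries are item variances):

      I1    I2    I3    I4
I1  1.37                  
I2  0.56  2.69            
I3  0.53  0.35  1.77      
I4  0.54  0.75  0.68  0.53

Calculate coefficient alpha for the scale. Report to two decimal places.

coefficient alpha = 0.69

ΣVar(i) = 1.37 + 2.69 + 1.77 + 0.53 = 6.36
Sum of off-diagonal covariances = 3.41
total variance = 6.36 + 2 × 3.41 = 13.18
α = (k/(k−1))·(1 − ΣVar(i)/total variance) = (4/3)·(1 − 6.36/13.18) = 0.69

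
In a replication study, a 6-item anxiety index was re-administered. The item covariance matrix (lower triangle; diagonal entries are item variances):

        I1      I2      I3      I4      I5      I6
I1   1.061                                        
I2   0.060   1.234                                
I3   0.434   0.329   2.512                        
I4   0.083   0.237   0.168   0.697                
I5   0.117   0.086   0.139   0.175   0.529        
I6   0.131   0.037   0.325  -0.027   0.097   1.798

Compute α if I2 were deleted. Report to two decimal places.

Remaining items: I1, I3, I4, I5, I6 (k = 5).
Σσᵢ² = 1.061 + 2.512 + 0.697 + 0.529 + 1.798 = 6.597
σ²_total = 6.597 + 2 × 1.642 = 9.881
α (item deleted) = (5/4)·(1 − 6.597/9.881) = 0.42

α = 0.42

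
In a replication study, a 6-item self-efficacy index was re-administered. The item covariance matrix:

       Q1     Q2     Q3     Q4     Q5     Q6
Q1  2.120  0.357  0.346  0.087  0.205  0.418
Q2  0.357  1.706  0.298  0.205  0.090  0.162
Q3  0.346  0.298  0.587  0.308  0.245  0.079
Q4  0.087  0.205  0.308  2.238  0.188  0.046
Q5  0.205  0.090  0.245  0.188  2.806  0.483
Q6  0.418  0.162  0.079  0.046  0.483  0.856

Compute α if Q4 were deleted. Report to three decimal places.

Remaining items: Q1, Q2, Q3, Q5, Q6 (k = 5).
ΣVar(i) = 2.120 + 1.706 + 0.587 + 2.806 + 0.856 = 8.075
Var(T) = 8.075 + 2 × 2.683 = 13.441
α (item deleted) = (5/4)·(1 − 8.075/13.441) = 0.499

α = 0.499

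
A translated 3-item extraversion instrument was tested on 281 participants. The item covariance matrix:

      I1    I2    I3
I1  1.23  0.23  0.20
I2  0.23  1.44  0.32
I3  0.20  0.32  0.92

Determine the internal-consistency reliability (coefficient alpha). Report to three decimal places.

α = 0.442

Σσᵢ² = 1.23 + 1.44 + 0.92 = 3.59
Σ_{i<j} σ_ij = 0.75
σ²_total = 3.59 + 2 × 0.75 = 5.09
α = (k/(k−1))·(1 − Σσᵢ²/σ²_total) = (3/2)·(1 − 3.59/5.09) = 0.442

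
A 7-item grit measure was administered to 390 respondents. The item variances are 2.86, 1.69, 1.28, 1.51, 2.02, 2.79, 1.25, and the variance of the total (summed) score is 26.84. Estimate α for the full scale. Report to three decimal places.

α = 0.584

Σσᵢ² = 2.86 + 1.69 + 1.28 + 1.51 + 2.02 + 2.79 + 1.25 = 13.40
α = (k/(k−1))·(1 − Σσᵢ²/σ²_T) = (7/6)·(1 − 13.40/26.84) = 0.584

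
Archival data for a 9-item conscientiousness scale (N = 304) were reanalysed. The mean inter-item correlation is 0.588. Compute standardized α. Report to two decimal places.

Standardized α = k·r̄ / (1 + (k−1)·r̄) = 9 × 0.588 / (1 + 8 × 0.588)
  = 5.2920 / 5.7040 = 0.93

standardized α = 0.93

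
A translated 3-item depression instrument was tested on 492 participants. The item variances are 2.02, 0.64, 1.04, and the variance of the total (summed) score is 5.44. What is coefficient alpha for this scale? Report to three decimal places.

Σσ²ᵢ = 2.02 + 0.64 + 1.04 = 3.70
α = (k/(k−1))·(1 − Σσ²ᵢ/σ²_T) = (3/2)·(1 − 3.70/5.44) = 0.480

α = 0.480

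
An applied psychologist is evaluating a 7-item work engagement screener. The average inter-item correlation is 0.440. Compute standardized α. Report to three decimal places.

α = 0.846

Standardized α = k·r̄ / (1 + (k−1)·r̄) = 7 × 0.440 / (1 + 6 × 0.440)
  = 3.0800 / 3.6400 = 0.846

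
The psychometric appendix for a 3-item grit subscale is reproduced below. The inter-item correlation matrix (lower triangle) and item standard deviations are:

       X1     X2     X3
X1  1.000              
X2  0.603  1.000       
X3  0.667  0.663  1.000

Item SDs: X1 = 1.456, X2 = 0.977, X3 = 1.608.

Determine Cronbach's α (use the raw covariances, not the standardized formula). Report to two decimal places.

Σσ²ᵢ = 1.456² + 0.977² + 1.608² = 5.6601
Covariances σ_ij = r_ij · s_i · s_j:
  σ(X1,X2) = 0.603 × 1.456 × 0.977 = 0.8578
  σ(X1,X3) = 0.667 × 1.456 × 1.608 = 1.5616
  σ(X2,X3) = 0.663 × 0.977 × 1.608 = 1.0416
σ²_T = Σσ²ᵢ + 2·Σσ_ij = 5.6601 + 2 × 3.4610 = 12.5821
α = (3/2)·(1 − 5.6601/12.5821) = 0.83

Cronbach's α = 0.83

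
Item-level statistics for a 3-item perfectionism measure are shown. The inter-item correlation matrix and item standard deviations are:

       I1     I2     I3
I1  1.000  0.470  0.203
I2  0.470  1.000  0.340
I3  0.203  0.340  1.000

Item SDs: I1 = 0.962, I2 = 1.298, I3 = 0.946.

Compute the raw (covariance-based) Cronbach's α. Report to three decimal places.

α = 0.606

Σσ²ᵢ = 0.962² + 1.298² + 0.946² = 3.5052
Covariances σ_ij = r_ij · s_i · s_j:
  σ(I1,I2) = 0.470 × 0.962 × 1.298 = 0.5869
  σ(I1,I3) = 0.203 × 0.962 × 0.946 = 0.1847
  σ(I2,I3) = 0.340 × 1.298 × 0.946 = 0.4175
σ²_T = Σσ²ᵢ + 2·Σσ_ij = 3.5052 + 2 × 1.1891 = 5.8834
α = (3/2)·(1 − 3.5052/5.8834) = 0.606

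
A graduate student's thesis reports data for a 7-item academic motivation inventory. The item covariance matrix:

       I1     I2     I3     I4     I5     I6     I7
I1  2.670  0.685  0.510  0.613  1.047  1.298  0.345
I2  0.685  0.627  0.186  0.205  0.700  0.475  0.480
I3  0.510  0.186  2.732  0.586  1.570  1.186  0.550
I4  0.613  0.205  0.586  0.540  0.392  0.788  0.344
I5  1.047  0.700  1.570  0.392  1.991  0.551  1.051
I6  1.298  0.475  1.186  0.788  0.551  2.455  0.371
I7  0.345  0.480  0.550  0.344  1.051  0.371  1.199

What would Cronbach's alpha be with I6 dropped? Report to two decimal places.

α = 0.79

Remaining items: I1, I2, I3, I4, I5, I7 (k = 6).
Σσ²ᵢ = 2.670 + 0.627 + 2.732 + 0.540 + 1.991 + 1.199 = 9.759
σ²_total = 9.759 + 2 × 9.264 = 28.287
α (item deleted) = (6/5)·(1 − 9.759/28.287) = 0.79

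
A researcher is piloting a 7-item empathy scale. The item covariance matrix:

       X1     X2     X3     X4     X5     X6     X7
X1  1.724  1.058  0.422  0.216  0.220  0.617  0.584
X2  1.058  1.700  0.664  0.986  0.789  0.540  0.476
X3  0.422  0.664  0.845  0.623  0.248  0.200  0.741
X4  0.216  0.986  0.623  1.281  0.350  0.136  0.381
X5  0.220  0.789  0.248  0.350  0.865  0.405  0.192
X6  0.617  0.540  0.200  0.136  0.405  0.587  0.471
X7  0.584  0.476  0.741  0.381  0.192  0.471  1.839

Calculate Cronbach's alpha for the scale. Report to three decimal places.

sum of item variances = 1.724 + 1.700 + 0.845 + 1.281 + 0.865 + 0.587 + 1.839 = 8.841
Sum of off-diagonal covariances = 10.319
total variance = 8.841 + 2 × 10.319 = 29.479
α = (k/(k−1))·(1 − sum of item variances/total variance) = (7/6)·(1 − 8.841/29.479) = 0.817

Cronbach's alpha = 0.817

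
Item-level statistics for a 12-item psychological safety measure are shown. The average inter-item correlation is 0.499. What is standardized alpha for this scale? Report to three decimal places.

Standardized α = k·r̄ / (1 + (k−1)·r̄) = 12 × 0.499 / (1 + 11 × 0.499)
  = 5.9880 / 6.4890 = 0.923

standardized alpha = 0.923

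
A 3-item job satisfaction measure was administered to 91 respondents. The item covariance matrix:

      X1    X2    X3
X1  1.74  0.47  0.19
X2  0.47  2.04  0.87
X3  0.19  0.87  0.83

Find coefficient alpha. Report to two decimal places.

coefficient alpha = 0.60

ΣVar(i) = 1.74 + 2.04 + 0.83 = 4.61
Sum of the distinct covariances = 1.53
total variance = 4.61 + 2 × 1.53 = 7.67
α = (k/(k−1))·(1 − ΣVar(i)/total variance) = (3/2)·(1 − 4.61/7.67) = 0.60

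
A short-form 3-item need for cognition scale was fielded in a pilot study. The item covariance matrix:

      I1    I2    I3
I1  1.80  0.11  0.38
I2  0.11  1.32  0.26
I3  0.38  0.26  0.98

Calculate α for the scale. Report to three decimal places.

α = 0.402

ΣVar(i) = 1.80 + 1.32 + 0.98 = 4.10
Sum of the distinct covariances = 0.75
σ²_T = 4.10 + 2 × 0.75 = 5.60
α = (k/(k−1))·(1 − ΣVar(i)/σ²_T) = (3/2)·(1 − 4.10/5.60) = 0.402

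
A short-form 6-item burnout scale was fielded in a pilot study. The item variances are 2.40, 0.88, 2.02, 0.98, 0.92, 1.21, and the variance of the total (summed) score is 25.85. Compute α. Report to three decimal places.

sum of item variances = 2.40 + 0.88 + 2.02 + 0.98 + 0.92 + 1.21 = 8.41
α = (k/(k−1))·(1 − sum of item variances/σ²_T) = (6/5)·(1 − 8.41/25.85) = 0.810

α = 0.810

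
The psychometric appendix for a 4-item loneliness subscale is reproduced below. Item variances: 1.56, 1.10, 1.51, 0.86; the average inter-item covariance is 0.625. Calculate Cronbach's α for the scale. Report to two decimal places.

sum of item variances = 1.56 + 1.10 + 1.51 + 0.86 = 5.03
Sum of the 6 distinct covariances = 6 × 0.625 = 3.750
Var(T) = sum of item variances + 2·Σcov = 5.03 + 2 × 3.750 = 12.530
α = (4/3)·(1 − 5.03/12.530) = 0.80

Cronbach's α = 0.80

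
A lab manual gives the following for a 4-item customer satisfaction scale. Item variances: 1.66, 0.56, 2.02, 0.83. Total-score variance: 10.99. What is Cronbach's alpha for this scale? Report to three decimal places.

α = 0.718

sum of item variances = 1.66 + 0.56 + 2.02 + 0.83 = 5.07
α = (k/(k−1))·(1 − sum of item variances/σ²_total) = (4/3)·(1 − 5.07/10.99) = 0.718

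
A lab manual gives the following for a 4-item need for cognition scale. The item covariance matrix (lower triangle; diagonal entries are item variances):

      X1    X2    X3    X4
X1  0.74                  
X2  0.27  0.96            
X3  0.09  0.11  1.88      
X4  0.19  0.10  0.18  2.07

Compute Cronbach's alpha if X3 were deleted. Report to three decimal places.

Remaining items: X1, X2, X4 (k = 3).
ΣVar(i) = 0.74 + 0.96 + 2.07 = 3.77
σ²_total = 3.77 + 2 × 0.56 = 4.89
α (item deleted) = (3/2)·(1 − 3.77/4.89) = 0.344

α = 0.344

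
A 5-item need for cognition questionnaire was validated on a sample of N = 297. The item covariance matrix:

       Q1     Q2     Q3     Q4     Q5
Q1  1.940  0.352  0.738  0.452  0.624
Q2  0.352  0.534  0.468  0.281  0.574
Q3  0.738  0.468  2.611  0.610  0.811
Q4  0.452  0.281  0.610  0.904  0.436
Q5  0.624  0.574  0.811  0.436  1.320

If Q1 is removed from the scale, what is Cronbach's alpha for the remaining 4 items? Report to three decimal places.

Remaining items: Q2, Q3, Q4, Q5 (k = 4).
Σσ²ᵢ = 0.534 + 2.611 + 0.904 + 1.320 = 5.369
σ²_total = 5.369 + 2 × 3.180 = 11.729
α (item deleted) = (4/3)·(1 − 5.369/11.729) = 0.723

Cronbach's alpha = 0.723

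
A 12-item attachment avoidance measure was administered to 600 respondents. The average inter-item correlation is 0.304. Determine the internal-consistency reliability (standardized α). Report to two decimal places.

Standardized α = k·r̄ / (1 + (k−1)·r̄) = 12 × 0.304 / (1 + 11 × 0.304)
  = 3.6480 / 4.3440 = 0.84

standardized α = 0.84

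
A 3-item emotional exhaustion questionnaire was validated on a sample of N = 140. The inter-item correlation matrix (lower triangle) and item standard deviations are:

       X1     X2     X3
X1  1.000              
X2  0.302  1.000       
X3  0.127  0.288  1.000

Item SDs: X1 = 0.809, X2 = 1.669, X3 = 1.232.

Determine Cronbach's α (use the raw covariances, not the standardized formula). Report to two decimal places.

Σσ²ᵢ = 0.809² + 1.669² + 1.232² = 4.9579
Covariances σ_ij = r_ij · s_i · s_j:
  σ(X1,X2) = 0.302 × 0.809 × 1.669 = 0.4078
  σ(X1,X3) = 0.127 × 0.809 × 1.232 = 0.1266
  σ(X2,X3) = 0.288 × 1.669 × 1.232 = 0.5922
σ²_T = Σσ²ᵢ + 2·Σσ_ij = 4.9579 + 2 × 1.1266 = 7.2111
α = (3/2)·(1 − 4.9579/7.2111) = 0.47

Cronbach's α = 0.47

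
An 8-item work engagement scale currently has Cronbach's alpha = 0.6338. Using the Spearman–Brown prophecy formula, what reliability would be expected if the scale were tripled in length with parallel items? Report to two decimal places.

predicted reliability = 0.84

Length factor m = 3
α' = m·α / (1 + (m−1)·α)
   = 3 × 0.6338 / (1 + (3 − 1) × 0.6338)
   = 1.9014 / 2.2676 = 0.84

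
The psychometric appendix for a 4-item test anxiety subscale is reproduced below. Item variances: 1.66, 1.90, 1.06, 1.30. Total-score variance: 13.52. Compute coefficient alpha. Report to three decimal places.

coefficient alpha = 0.750

ΣVar(i) = 1.66 + 1.90 + 1.06 + 1.30 = 5.92
α = (k/(k−1))·(1 − ΣVar(i)/total variance) = (4/3)·(1 − 5.92/13.52) = 0.750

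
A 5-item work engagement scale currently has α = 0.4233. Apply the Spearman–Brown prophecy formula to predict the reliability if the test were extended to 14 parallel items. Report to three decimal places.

Length factor m = 14/5 = 2.8000
α' = m·α / (1 + (m−1)·α)
   = 14/5 × 0.4233 / (1 + (14/5 − 1) × 0.4233)
   = 1.1852 / 1.7619 = 0.673

predicted reliability = 0.673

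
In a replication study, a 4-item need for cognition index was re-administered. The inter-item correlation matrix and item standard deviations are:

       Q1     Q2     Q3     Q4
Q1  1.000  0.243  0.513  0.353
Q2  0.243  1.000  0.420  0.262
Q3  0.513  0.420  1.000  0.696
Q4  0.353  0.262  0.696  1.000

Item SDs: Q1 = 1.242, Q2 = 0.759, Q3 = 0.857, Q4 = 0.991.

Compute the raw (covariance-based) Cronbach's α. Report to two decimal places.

Cronbach's α = 0.72

Σσ²ᵢ = 1.242² + 0.759² + 0.857² + 0.991² = 3.8352
Covariances σ_ij = r_ij · s_i · s_j:
  σ(Q1,Q2) = 0.243 × 1.242 × 0.759 = 0.2291
  σ(Q1,Q3) = 0.513 × 1.242 × 0.857 = 0.5460
  σ(Q1,Q4) = 0.353 × 1.242 × 0.991 = 0.4345
  σ(Q2,Q3) = 0.420 × 0.759 × 0.857 = 0.2732
  σ(Q2,Q4) = 0.262 × 0.759 × 0.991 = 0.1971
  σ(Q3,Q4) = 0.696 × 0.857 × 0.991 = 0.5911
σ²_T = Σσ²ᵢ + 2·Σσ_ij = 3.8352 + 2 × 2.2710 = 8.3772
α = (4/3)·(1 − 3.8352/8.3772) = 0.72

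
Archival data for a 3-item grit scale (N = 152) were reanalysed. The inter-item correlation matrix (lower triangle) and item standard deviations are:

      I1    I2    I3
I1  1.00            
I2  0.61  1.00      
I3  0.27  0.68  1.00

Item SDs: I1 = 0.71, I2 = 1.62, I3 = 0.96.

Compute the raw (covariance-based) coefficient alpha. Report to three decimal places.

coefficient alpha = 0.735

Σσ²ᵢ = 0.71² + 1.62² + 0.96² = 4.0501
Covariances σ_ij = r_ij · s_i · s_j:
  σ(I1,I2) = 0.61 × 0.71 × 1.62 = 0.7016
  σ(I1,I3) = 0.27 × 0.71 × 0.96 = 0.1840
  σ(I2,I3) = 0.68 × 1.62 × 0.96 = 1.0575
σ²_T = Σσ²ᵢ + 2·Σσ_ij = 4.0501 + 2 × 1.9431 = 7.9363
α = (3/2)·(1 − 4.0501/7.9363) = 0.735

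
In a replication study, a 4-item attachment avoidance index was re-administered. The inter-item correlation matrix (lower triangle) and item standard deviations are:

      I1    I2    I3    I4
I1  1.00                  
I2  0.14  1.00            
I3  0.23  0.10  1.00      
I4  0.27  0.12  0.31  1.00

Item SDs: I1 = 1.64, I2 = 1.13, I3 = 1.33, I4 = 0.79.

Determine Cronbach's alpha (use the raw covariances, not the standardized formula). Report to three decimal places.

α = 0.463

Σσ²ᵢ = 1.64² + 1.13² + 1.33² + 0.79² = 6.3595
Covariances σ_ij = r_ij · s_i · s_j:
  σ(I1,I2) = 0.14 × 1.64 × 1.13 = 0.2594
  σ(I1,I3) = 0.23 × 1.64 × 1.33 = 0.5017
  σ(I1,I4) = 0.27 × 1.64 × 0.79 = 0.3498
  σ(I2,I3) = 0.10 × 1.13 × 1.33 = 0.1503
  σ(I2,I4) = 0.12 × 1.13 × 0.79 = 0.1071
  σ(I3,I4) = 0.31 × 1.33 × 0.79 = 0.3257
σ²_T = Σσ²ᵢ + 2·Σσ_ij = 6.3595 + 2 × 1.6940 = 9.7475
α = (4/3)·(1 − 6.3595/9.7475) = 0.463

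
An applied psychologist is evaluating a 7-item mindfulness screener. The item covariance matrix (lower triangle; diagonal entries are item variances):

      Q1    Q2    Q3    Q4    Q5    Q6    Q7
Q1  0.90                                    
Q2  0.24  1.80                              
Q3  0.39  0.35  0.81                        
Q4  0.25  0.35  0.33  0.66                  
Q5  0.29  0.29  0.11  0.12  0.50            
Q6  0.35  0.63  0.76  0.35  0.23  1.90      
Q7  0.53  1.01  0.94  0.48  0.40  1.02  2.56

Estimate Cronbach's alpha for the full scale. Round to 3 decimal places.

α = 0.786

Σσᵢ² = 0.90 + 1.80 + 0.81 + 0.66 + 0.50 + 1.90 + 2.56 = 9.13
Σ_{i<j} σ_ij = 9.42
σ²_T = 9.13 + 2 × 9.42 = 27.97
α = (k/(k−1))·(1 − Σσᵢ²/σ²_T) = (7/6)·(1 − 9.13/27.97) = 0.786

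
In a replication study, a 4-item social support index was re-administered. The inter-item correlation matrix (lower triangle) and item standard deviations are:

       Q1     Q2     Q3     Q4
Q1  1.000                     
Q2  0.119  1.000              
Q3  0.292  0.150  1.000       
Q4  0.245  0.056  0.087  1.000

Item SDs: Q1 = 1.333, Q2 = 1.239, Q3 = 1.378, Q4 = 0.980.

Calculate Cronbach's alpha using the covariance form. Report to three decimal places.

Σσ²ᵢ = 1.333² + 1.239² + 1.378² + 0.980² = 6.1713
Covariances σ_ij = r_ij · s_i · s_j:
  σ(Q1,Q2) = 0.119 × 1.333 × 1.239 = 0.1965
  σ(Q1,Q3) = 0.292 × 1.333 × 1.378 = 0.5364
  σ(Q1,Q4) = 0.245 × 1.333 × 0.980 = 0.3201
  σ(Q2,Q3) = 0.150 × 1.239 × 1.378 = 0.2561
  σ(Q2,Q4) = 0.056 × 1.239 × 0.980 = 0.0680
  σ(Q3,Q4) = 0.087 × 1.378 × 0.980 = 0.1175
σ²_T = Σσ²ᵢ + 2·Σσ_ij = 6.1713 + 2 × 1.4946 = 9.1605
α = (4/3)·(1 − 6.1713/9.1605) = 0.435

α = 0.435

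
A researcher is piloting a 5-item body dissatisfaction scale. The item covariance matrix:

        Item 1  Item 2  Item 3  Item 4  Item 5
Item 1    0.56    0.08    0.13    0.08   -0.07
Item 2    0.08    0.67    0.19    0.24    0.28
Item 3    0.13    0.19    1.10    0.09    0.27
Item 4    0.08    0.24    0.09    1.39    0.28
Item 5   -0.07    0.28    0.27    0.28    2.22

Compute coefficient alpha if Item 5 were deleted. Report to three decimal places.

Remaining items: Item 1, Item 2, Item 3, Item 4 (k = 4).
sum of item variances = 0.56 + 0.67 + 1.10 + 1.39 = 3.72
Var(T) = 3.72 + 2 × 0.81 = 5.34
α (item deleted) = (4/3)·(1 − 3.72/5.34) = 0.404

coefficient alpha = 0.404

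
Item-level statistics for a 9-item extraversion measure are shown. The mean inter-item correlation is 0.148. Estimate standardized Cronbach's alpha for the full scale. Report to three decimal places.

α = 0.610

Standardized α = k·r̄ / (1 + (k−1)·r̄) = 9 × 0.148 / (1 + 8 × 0.148)
  = 1.3320 / 2.1840 = 0.610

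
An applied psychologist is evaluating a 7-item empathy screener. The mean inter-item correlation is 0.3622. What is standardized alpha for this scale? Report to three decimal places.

Standardized α = k·r̄ / (1 + (k−1)·r̄) = 7 × 0.3622 / (1 + 6 × 0.3622)
  = 2.5354 / 3.1732 = 0.799

α = 0.799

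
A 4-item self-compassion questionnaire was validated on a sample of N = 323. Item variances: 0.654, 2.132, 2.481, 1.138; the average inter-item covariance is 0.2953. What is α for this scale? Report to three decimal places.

α = 0.475

Σσᵢ² = 0.654 + 2.132 + 2.481 + 1.138 = 6.405
Sum of the 6 distinct covariances = 6 × 0.2953 = 1.7718
σ²_T = Σσᵢ² + 2·Σcov = 6.405 + 2 × 1.7718 = 9.9486
α = (4/3)·(1 − 6.405/9.9486) = 0.475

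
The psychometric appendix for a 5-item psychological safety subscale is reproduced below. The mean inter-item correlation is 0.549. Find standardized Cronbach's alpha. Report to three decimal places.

Standardized α = k·r̄ / (1 + (k−1)·r̄) = 5 × 0.549 / (1 + 4 × 0.549)
  = 2.7450 / 3.1960 = 0.859

α = 0.859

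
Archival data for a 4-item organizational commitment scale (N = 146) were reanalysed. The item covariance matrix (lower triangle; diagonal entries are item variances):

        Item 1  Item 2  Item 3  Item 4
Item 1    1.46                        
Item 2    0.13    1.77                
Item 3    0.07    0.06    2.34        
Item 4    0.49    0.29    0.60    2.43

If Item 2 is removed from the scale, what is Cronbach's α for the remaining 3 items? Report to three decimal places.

Remaining items: Item 1, Item 3, Item 4 (k = 3).
sum of item variances = 1.46 + 2.34 + 2.43 = 6.23
σ²_T = 6.23 + 2 × 1.16 = 8.55
α (item deleted) = (3/2)·(1 − 6.23/8.55) = 0.407

α = 0.407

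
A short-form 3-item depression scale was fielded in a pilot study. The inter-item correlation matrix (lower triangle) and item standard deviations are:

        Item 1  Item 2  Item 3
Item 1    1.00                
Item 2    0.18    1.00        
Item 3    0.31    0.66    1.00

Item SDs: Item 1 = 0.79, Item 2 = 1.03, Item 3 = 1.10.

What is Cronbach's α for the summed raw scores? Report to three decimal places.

Cronbach's α = 0.668

Σσ²ᵢ = 0.79² + 1.03² + 1.10² = 2.8950
Covariances σ_ij = r_ij · s_i · s_j:
  σ(Item 1,Item 2) = 0.18 × 0.79 × 1.03 = 0.1465
  σ(Item 1,Item 3) = 0.31 × 0.79 × 1.10 = 0.2694
  σ(Item 2,Item 3) = 0.66 × 1.03 × 1.10 = 0.7478
σ²_T = Σσ²ᵢ + 2·Σσ_ij = 2.8950 + 2 × 1.1637 = 5.2224
α = (3/2)·(1 − 2.8950/5.2224) = 0.668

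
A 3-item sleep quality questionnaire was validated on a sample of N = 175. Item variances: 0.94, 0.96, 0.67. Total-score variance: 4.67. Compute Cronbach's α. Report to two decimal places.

Cronbach's α = 0.67

Σσ²ᵢ = 0.94 + 0.96 + 0.67 = 2.57
α = (k/(k−1))·(1 − Σσ²ᵢ/total variance) = (3/2)·(1 − 2.57/4.67) = 0.67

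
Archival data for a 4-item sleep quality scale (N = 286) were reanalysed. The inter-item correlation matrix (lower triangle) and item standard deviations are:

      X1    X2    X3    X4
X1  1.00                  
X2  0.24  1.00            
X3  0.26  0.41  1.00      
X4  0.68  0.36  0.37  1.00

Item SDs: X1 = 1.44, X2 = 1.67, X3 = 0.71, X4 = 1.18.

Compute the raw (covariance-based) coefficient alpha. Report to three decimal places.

coefficient alpha = 0.679

Σσ²ᵢ = 1.44² + 1.67² + 0.71² + 1.18² = 6.7590
Covariances σ_ij = r_ij · s_i · s_j:
  σ(X1,X2) = 0.24 × 1.44 × 1.67 = 0.5772
  σ(X1,X3) = 0.26 × 1.44 × 0.71 = 0.2658
  σ(X1,X4) = 0.68 × 1.44 × 1.18 = 1.1555
  σ(X2,X3) = 0.41 × 1.67 × 0.71 = 0.4861
  σ(X2,X4) = 0.36 × 1.67 × 1.18 = 0.7094
  σ(X3,X4) = 0.37 × 0.71 × 1.18 = 0.3100
σ²_T = Σσ²ᵢ + 2·Σσ_ij = 6.7590 + 2 × 3.5040 = 13.7670
α = (4/3)·(1 − 6.7590/13.7670) = 0.679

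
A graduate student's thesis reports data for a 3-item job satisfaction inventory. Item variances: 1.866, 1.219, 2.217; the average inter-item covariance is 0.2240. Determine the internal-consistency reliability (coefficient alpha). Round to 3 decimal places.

coefficient alpha = 0.303

ΣVar(i) = 1.866 + 1.219 + 2.217 = 5.302
Sum of the 3 distinct covariances = 3 × 0.2240 = 0.6720
σ²_total = ΣVar(i) + 2·Σcov = 5.302 + 2 × 0.6720 = 6.6460
α = (3/2)·(1 − 5.302/6.6460) = 0.303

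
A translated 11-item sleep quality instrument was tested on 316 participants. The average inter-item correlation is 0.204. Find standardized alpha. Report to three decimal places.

Standardized α = k·r̄ / (1 + (k−1)·r̄) = 11 × 0.204 / (1 + 10 × 0.204)
  = 2.2440 / 3.0400 = 0.738

α = 0.738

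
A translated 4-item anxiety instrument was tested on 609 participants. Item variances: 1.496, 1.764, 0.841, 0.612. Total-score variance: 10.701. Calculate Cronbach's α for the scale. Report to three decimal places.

α = 0.746

sum of item variances = 1.496 + 1.764 + 0.841 + 0.612 = 4.713
α = (k/(k−1))·(1 − sum of item variances/Var(T)) = (4/3)·(1 − 4.713/10.701) = 0.746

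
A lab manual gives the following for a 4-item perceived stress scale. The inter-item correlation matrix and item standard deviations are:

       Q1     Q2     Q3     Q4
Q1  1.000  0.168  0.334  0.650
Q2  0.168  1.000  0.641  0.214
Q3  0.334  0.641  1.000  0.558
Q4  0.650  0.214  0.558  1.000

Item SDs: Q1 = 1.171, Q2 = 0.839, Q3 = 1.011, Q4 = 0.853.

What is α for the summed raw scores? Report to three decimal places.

α = 0.740

Σσ²ᵢ = 1.171² + 0.839² + 1.011² + 0.853² = 3.8249
Covariances σ_ij = r_ij · s_i · s_j:
  σ(Q1,Q2) = 0.168 × 1.171 × 0.839 = 0.1651
  σ(Q1,Q3) = 0.334 × 1.171 × 1.011 = 0.3954
  σ(Q1,Q4) = 0.650 × 1.171 × 0.853 = 0.6493
  σ(Q2,Q3) = 0.641 × 0.839 × 1.011 = 0.5437
  σ(Q2,Q4) = 0.214 × 0.839 × 0.853 = 0.1532
  σ(Q3,Q4) = 0.558 × 1.011 × 0.853 = 0.4812
σ²_T = Σσ²ᵢ + 2·Σσ_ij = 3.8249 + 2 × 2.3879 = 8.6007
α = (4/3)·(1 − 3.8249/8.6007) = 0.740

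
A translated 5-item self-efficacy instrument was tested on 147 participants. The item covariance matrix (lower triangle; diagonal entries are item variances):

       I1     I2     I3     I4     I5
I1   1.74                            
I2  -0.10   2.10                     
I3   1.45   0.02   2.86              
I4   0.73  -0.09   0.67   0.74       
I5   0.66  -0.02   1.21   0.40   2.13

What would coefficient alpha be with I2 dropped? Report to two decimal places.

Remaining items: I1, I3, I4, I5 (k = 4).
sum of item variances = 1.74 + 2.86 + 0.74 + 2.13 = 7.47
σ²_total = 7.47 + 2 × 5.12 = 17.71
α (item deleted) = (4/3)·(1 − 7.47/17.71) = 0.77

α = 0.77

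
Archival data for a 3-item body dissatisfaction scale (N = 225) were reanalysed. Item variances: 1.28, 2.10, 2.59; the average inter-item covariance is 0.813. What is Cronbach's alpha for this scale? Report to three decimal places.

Σσ²ᵢ = 1.28 + 2.10 + 2.59 = 5.97
Sum of the 3 distinct covariances = 3 × 0.813 = 2.439
Var(T) = Σσ²ᵢ + 2·Σcov = 5.97 + 2 × 2.439 = 10.848
α = (3/2)·(1 − 5.97/10.848) = 0.675

α = 0.675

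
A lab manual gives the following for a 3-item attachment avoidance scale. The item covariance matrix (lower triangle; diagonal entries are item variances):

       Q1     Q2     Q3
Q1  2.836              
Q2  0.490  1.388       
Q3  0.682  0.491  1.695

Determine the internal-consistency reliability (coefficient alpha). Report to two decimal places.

coefficient alpha = 0.54

sum of item variances = 2.836 + 1.388 + 1.695 = 5.919
Σ_{i<j} σ_ij = 1.663
σ²_T = 5.919 + 2 × 1.663 = 9.245
α = (k/(k−1))·(1 − sum of item variances/σ²_T) = (3/2)·(1 − 5.919/9.245) = 0.54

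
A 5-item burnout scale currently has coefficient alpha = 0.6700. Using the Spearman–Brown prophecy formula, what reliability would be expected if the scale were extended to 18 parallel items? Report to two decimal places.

predicted reliability = 0.88

Length factor m = 18/5 = 3.6000
α' = m·α / (1 + (m−1)·α)
   = 18/5 × 0.6700 / (1 + (18/5 − 1) × 0.6700)
   = 2.4120 / 2.7420 = 0.88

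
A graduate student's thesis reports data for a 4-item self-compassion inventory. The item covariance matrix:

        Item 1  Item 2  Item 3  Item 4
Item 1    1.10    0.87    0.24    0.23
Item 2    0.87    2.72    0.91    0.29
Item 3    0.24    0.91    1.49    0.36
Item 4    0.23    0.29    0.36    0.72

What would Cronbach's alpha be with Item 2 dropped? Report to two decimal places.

Cronbach's alpha = 0.50

Remaining items: Item 1, Item 3, Item 4 (k = 3).
ΣVar(i) = 1.10 + 1.49 + 0.72 = 3.31
total variance = 3.31 + 2 × 0.83 = 4.97
α (item deleted) = (3/2)·(1 − 3.31/4.97) = 0.50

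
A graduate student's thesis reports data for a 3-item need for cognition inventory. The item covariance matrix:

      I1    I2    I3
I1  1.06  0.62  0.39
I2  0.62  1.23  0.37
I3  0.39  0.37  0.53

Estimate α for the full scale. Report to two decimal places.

α = 0.74

Σσ²ᵢ = 1.06 + 1.23 + 0.53 = 2.82
Sum of the distinct covariances = 1.38
Var(T) = 2.82 + 2 × 1.38 = 5.58
α = (k/(k−1))·(1 − Σσ²ᵢ/Var(T)) = (3/2)·(1 − 2.82/5.58) = 0.74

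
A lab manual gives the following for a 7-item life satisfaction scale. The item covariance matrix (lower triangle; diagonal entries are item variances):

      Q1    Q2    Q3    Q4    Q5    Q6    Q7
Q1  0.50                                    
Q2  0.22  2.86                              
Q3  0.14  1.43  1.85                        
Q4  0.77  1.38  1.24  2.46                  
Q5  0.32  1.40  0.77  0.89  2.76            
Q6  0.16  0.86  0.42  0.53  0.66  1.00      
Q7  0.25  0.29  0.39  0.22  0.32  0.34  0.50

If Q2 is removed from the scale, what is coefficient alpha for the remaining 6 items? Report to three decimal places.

coefficient alpha = 0.745

Remaining items: Q1, Q3, Q4, Q5, Q6, Q7 (k = 6).
Σσᵢ² = 0.50 + 1.85 + 2.46 + 2.76 + 1.00 + 0.50 = 9.07
σ²_T = 9.07 + 2 × 7.42 = 23.91
α (item deleted) = (6/5)·(1 − 9.07/23.91) = 0.745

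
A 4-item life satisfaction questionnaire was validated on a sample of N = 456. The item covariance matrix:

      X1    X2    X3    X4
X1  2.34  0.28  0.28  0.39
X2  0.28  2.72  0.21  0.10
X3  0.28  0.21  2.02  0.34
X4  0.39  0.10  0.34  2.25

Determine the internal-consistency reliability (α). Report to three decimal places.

α = 0.341

Σσᵢ² = 2.34 + 2.72 + 2.02 + 2.25 = 9.33
Σ_{i<j} σ_ij = 1.60
σ²_T = 9.33 + 2 × 1.60 = 12.53
α = (k/(k−1))·(1 − Σσᵢ²/σ²_T) = (4/3)·(1 − 9.33/12.53) = 0.341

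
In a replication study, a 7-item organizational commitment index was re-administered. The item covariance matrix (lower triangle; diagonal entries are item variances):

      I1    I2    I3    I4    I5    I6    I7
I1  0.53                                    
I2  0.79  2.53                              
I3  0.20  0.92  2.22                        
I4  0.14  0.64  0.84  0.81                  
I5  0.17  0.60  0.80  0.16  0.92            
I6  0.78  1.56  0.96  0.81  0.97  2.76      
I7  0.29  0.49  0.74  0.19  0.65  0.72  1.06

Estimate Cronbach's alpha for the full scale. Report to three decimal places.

Σσ²ᵢ = 0.53 + 2.53 + 2.22 + 0.81 + 0.92 + 2.76 + 1.06 = 10.83
Sum of the distinct covariances = 13.42
Var(T) = 10.83 + 2 × 13.42 = 37.67
α = (k/(k−1))·(1 − Σσ²ᵢ/Var(T)) = (7/6)·(1 − 10.83/37.67) = 0.831

Cronbach's alpha = 0.831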